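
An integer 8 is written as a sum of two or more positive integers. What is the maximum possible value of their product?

Fill prod[k] for k=2..8: at each k try every first piece i and multiply by the better of (k−i) uncut or prod[k−i].
Small cases: prod[2]=1, prod[3]=2.
prod[4] = 2·max(2,1) = 2·2 = 4
prod[5] = 2·max(3,2) = 2·3 = 6
prod[6] = 3·max(3,2) = 3·3 = 9
prod[7] = 2·max(5,6) = 2·6 = 12
prod[8] = 2·max(6,9) = 2·9 = 18
One optimal split: 3 + 3 + 2; product 3·3·2 = 18.

18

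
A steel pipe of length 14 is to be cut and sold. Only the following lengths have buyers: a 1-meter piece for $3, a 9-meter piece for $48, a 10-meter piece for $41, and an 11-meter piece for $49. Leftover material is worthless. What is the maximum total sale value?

Let best[k] be the best obtainable value from length k. For each k, try every first piece i and keep the best of price[i] + best[k−i].
best[1] = 3
best[2] = 6  (first piece 1, then best[1]=3)
best[3] = 9  (first piece 1, then best[2]=6)
best[4] = 12  (first piece 1, then best[3]=9)
best[5] = 15  (first piece 1, then best[4]=12)
best[6] = 18  (first piece 1, then best[5]=15)
best[7] = 21  (first piece 1, then best[6]=18)
best[8] = 24  (first piece 1, then best[7]=21)
best[9] = max(3+24, 48+0) = 48
best[10] = max(3+48, 48+3, 41+0) = 51
best[11] = max(3+51, 48+6, 41+3, 49+0) = 54
best[12] = max(3+54, 48+9, 41+6, 49+3) = 57
best[13] = max(3+57, 48+12, 41+9, 49+6) = 60
best[14] = max(3+60, 48+15, 41+12, 49+9) = 63
One optimal cutting: 9 + 1 + 1 + 1 + 1 + 1 → $63.

63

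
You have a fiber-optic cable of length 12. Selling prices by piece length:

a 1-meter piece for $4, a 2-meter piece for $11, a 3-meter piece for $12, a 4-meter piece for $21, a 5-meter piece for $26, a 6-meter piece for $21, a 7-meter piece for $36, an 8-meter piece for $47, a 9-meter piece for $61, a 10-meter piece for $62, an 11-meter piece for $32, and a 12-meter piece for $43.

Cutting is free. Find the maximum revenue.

76

Let R[k] be the best obtainable value from length k. For each k, try every first piece i and keep the best of price[i] + R[k−i].
R[1] = 4
R[2] = 11
R[3] = 15  (first piece 1, then R[2]=11)
R[4] = 22  (first piece 2, then R[2]=11)
R[5] = 26  (first piece 1, then R[4]=22)
R[6] = 33  (first piece 2, then R[4]=22)
R[7] = 37  (first piece 1, then R[6]=33)
R[8] = 47
R[9] = 61
R[10] = 65  (first piece 1, then R[9]=61)
R[11] = 72  (first piece 2, then R[9]=61)
R[12] = 76  (first piece 1, then R[11]=72)
One optimal cutting: 9 + 2 + 1 → $61 + $11 + $4 = $76.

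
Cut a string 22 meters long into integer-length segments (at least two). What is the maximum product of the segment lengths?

2916

Define m[k] = max over 1≤i<k of i · max(k−i, m[k−i]); the inner max lets the remainder stay uncut if that's better.
Small cases: m[2]=1, m[3]=2, m[4]=4, m[5]=6, m[6]=9, m[7]=12, m[8]=18, m[9]=27, m[10]=36, m[11]=54, m[12]=81, m[13]=108, m[14]=162.
m[15] = 3·max(12,81) = 3·81 = 243
m[16] = 2·max(14,162) = 2·162 = 324
m[17] = 2·max(15,243) = 2·243 = 486
m[18] = 3·max(15,243) = 3·243 = 729
m[19] = 2·max(17,486) = 2·486 = 972
m[20] = 2·max(18,729) = 2·729 = 1458
m[21] = 3·max(18,729) = 3·729 = 2187
m[22] = 2·max(20,1458) = 2·1458 = 2916
One optimal split: 3 + 3 + 3 + 3 + 3 + 3 + 2 + 2; product 3·3·3·3·3·3·2·2 = 2916.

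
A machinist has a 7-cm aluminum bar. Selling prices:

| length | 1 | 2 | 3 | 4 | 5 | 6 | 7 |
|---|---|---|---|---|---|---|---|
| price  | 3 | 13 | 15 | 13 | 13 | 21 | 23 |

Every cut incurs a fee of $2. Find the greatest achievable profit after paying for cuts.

37

Consider every possible first cut. net[k] is the best of p[i]+net[k−i] over all sellable i≤k, charging 2 whenever i<k.
net[1] = 3
net[2] = max(3+3-2, 13+0) = 13
net[3] = max(3+13-2, 13+3-2, 15+0) = 15
net[4] = max(3+15-2, 13+13-2, 15+3-2, 13+0) = 24
net[5] = max(3+24-2, 13+15-2, 15+13-2, 13+3-2, 13+0) = 26
net[6] = max(3+26-2, 13+24-2, 15+15-2, 13+13-2, 13+3-2, 21+0) = 35
net[7] = max(3+35-2, 13+26-2, 15+24-2, …, 21+3-2, 23+0) = 37
One optimal plan: pieces 3 + 2 + 2 (2 cuts) → $41 − $4 = $37.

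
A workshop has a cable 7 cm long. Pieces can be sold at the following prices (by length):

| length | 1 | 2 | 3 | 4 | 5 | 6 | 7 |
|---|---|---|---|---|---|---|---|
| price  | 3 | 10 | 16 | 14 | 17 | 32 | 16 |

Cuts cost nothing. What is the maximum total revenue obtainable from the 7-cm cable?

Build r[k] bottom-up: r[k] = max over allowed piece i of (p[i] + r[k−i]).
r[1] = 3
r[2] = max(3+3, 10+0) = 10
r[3] = max(3+10, 10+3, 16+0) = 16
r[4] = max(3+16, 10+10, 16+3, 14+0) = 20
r[5] = max(3+20, 10+16, 16+10, 14+3, 17+0) = 26
r[6] = max(3+26, 10+20, 16+16, 14+10, 17+3, 32+0) = 32
r[7] = max(3+32, 10+26, 16+20, …, 32+3, 16+0) = 36
One optimal cutting: 3 + 2 + 2 → 16 + 10 + 10 = 36.

36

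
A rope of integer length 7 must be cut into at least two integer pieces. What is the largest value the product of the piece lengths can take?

Fill f[k] for k=2..7: at each k try every first piece i and multiply by the better of (k−i) uncut or f[k−i].
f[2] = 1*max(1,0) = 1*1 = 1
f[3] = max(1*2, 2*1) = 2
f[4] = max(1*3, 2*2, 3*1) = 4
f[5] = max(1*4, 2*3, 3*2, 4*1) = 6
f[6] = max(1*6, 2*4, 3*3, 4*2, 5*1) = 9
f[7] = max(1*9, 2*6, 3*4, 4*3, 5*2, 6*1) = 12
One optimal split: 3 + 2 + 2; product 3*2*2 = 12.

12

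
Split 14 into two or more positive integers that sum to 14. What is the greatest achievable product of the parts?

162

Let m[k] be the best product for length k (with at least one cut). For each first piece i, the rest contributes max(k−i, m[k−i]).
m[2] = 1×max(1,0) = 1×1 = 1
m[3] = 1×max(2,1) = 1×2 = 2
m[4] = 2×max(2,1) = 2×2 = 4
m[5] = 2×max(3,2) = 2×3 = 6
m[6] = 3×max(3,2) = 3×3 = 9
m[7] = 2×max(5,6) = 2×6 = 12
m[8] = 2×max(6,9) = 2×9 = 18
m[9] = 3×max(6,9) = 3×9 = 27
m[10] = 2×max(8,18) = 2×18 = 36
m[11] = 2×max(9,27) = 2×27 = 54
m[12] = 3×max(9,27) = 3×27 = 81
m[13] = 2×max(11,54) = 2×54 = 108
m[14] = 2×max(12,81) = 2×81 = 162
One optimal split: 3 + 3 + 3 + 3 + 2; product 3×3×3×3×2 = 162.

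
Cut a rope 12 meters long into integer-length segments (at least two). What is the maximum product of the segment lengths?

Fill prod[k] for k=2..12: at each k try every first piece i and multiply by the better of (k−i) uncut or prod[k−i].
Small cases: prod[2]=1, prod[3]=2, prod[4]=4.
prod[5] = 2×max(3,2) = 2×3 = 6
prod[6] = 3×max(3,2) = 3×3 = 9
prod[7] = 2×max(5,6) = 2×6 = 12
prod[8] = 2×max(6,9) = 2×9 = 18
prod[9] = 3×max(6,9) = 3×9 = 27
prod[10] = 2×max(8,18) = 2×18 = 36
prod[11] = 2×max(9,27) = 2×27 = 54
prod[12] = 3×max(9,27) = 3×27 = 81
One optimal split: 3 + 3 + 3 + 3; product 3×3×3×3 = 81.

81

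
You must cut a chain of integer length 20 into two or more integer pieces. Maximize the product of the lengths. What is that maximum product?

1458

Fill P[k] for k=2..20: at each k try every first piece i and multiply by the better of (k−i) uncut or P[k−i].
P[2] = 1*max(1,0) = 1*1 = 1
P[3] = 1*max(2,1) = 1*2 = 2
P[4] = 2*max(2,1) = 2*2 = 4
P[5] = 2*max(3,2) = 2*3 = 6
P[6] = 3*max(3,2) = 3*3 = 9
P[7] = 2*max(5,6) = 2*6 = 12
P[8] = 2*max(6,9) = 2*9 = 18
P[9] = 3*max(6,9) = 3*9 = 27
P[10] = 2*max(8,18) = 2*18 = 36
P[11] = 2*max(9,27) = 2*27 = 54
P[12] = 3*max(9,27) = 3*27 = 81
P[13] = 2*max(11,54) = 2*54 = 108
P[14] = 2*max(12,81) = 2*81 = 162
P[15] = 3*max(12,81) = 3*81 = 243
P[16] = 2*max(14,162) = 2*162 = 324
P[17] = 2*max(15,243) = 2*243 = 486
P[18] = 3*max(15,243) = 3*243 = 729
P[19] = 2*max(17,486) = 2*486 = 972
P[20] = 2*max(18,729) = 2*729 = 1458
One optimal split: 3 + 3 + 3 + 3 + 3 + 3 + 2; product 3*3*3*3*3*3*2 = 1458.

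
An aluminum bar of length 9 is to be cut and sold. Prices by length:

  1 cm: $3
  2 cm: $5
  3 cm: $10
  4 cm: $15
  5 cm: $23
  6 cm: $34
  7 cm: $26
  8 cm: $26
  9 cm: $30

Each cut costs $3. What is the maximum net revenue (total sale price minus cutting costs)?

41

Let net[k] be the best obtainable value from length k. For each k, try every first piece i and keep the best of price[i] + net[k−i] minus the 3 cut fee when i<k.
net[1] = 3
net[2] = max(3+3-3, 5+0) = 5
net[3] = max(3+5-3, 5+3-3, 10+0) = 10
net[4] = max(3+10-3, 5+5-3, 10+3-3, 15+0) = 15
net[5] = max(3+15-3, 5+10-3, 10+5-3, 15+3-3, 23+0) = 23
net[6] = max(3+23-3, 5+15-3, 10+10-3, 15+5-3, 23+3-3, 34+0) = 34
net[7] = max(3+34-3, 5+23-3, 10+15-3, …, 34+3-3, 26+0) = 34
net[8] = max(3+34-3, 5+34-3, 10+23-3, …, 26+3-3, 26+0) = 36
net[9] = max(3+36-3, 5+34-3, 10+34-3, …, 26+3-3, 30+0) = 41
One optimal plan: pieces 6 + 3 (1 cut) → $44 − $3 = $41.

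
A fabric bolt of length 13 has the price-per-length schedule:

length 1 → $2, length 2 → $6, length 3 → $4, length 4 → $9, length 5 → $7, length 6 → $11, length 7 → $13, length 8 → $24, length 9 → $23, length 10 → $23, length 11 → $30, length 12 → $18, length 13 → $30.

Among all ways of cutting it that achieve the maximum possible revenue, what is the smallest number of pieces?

4

Consider every possible first cut. r[k] is the best of p[i]+r[k−i] over all sellable i≤k.
r[1] = 2
r[2] = 6
r[3] = 8  (first piece 1, then r[2]=6)
r[4] = 12  (first piece 2, then r[2]=6)
r[5] = 14  (first piece 1, then r[4]=12)
r[6] = 18  (first piece 2, then r[4]=12)
r[7] = 20  (first piece 1, then r[6]=18)
r[8] = 24  (first piece 2, then r[6]=18)
r[9] = 26  (first piece 1, then r[8]=24)
r[10] = 30  (first piece 2, then r[8]=24)
r[11] = 32  (first piece 1, then r[10]=30)
r[12] = 36  (first piece 2, then r[10]=30)
r[13] = 38  (first piece 1, then r[12]=36)
Maximum revenue is $38.
Now minimize piece count subject to staying optimal: for each k, pieces[k] = 1 + min over i with p[i]+r[k−i]=r[k] of pieces[k−i].
pieces[10] = 2
pieces[11] = 3
pieces[12] = 3
pieces[13] = 4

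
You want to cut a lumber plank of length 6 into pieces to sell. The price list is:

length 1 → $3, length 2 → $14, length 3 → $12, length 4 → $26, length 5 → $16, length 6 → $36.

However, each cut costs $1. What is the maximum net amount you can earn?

40

Let v[k] be the best obtainable value from length k. For each k, try every first piece i and keep the best of price[i] + v[k−i] minus the 1 cut fee when i<k.
v[1] = 3
v[2] = 14
v[3] = 16  (first piece 1, then v[2]=14)
v[4] = 27  (first piece 2, then v[2]=14)
v[5] = 29  (first piece 1, then v[4]=27)
v[6] = 40  (first piece 2, then v[4]=27)
One optimal plan: pieces 2 + 2 + 2 (2 cuts) → $42 − $2 = $40.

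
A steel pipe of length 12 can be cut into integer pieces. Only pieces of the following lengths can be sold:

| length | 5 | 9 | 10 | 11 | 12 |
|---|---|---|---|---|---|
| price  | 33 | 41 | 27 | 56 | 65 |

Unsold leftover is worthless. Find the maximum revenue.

Build f[k] bottom-up: f[k] = max over allowed piece i of (p[i] + f[k−i]).
f[1] = 0
f[2] = 0
f[3] = 0
f[4] = 0
f[5] = 33
f[6] = 33
f[7] = 33
f[8] = 33
f[9] = 41
f[10] = 66  (first piece 5, then f[5]=33)
f[11] = 66
f[12] = 66
One optimal cutting: pieces 5 + 5 with 2 meters of scrap → $66.

66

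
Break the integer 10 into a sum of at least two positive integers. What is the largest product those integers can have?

36

Fill prod[k] for k=2..10: at each k try every first piece i and multiply by the better of (k−i) uncut or prod[k−i].
prod[2] = 1×max(1,0) = 1×1 = 1
prod[3] = 1×max(2,1) = 1×2 = 2
prod[4] = 2×max(2,1) = 2×2 = 4
prod[5] = 2×max(3,2) = 2×3 = 6
prod[6] = 3×max(3,2) = 3×3 = 9
prod[7] = 2×max(5,6) = 2×6 = 12
prod[8] = 2×max(6,9) = 2×9 = 18
prod[9] = 3×max(6,9) = 3×9 = 27
prod[10] = 2×max(8,18) = 2×18 = 36
One optimal split: 3 + 3 + 2 + 2; product 3×3×2×2 = 36.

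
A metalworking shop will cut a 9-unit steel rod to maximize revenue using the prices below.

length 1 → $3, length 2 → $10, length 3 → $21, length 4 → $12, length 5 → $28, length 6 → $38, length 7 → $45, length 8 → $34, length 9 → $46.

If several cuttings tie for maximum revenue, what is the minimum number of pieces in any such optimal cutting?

Consider every possible first cut. r[k] is the best of p[i]+r[k−i] over all sellable i≤k.
r[1] = 3
r[2] = max(3+3, 10+0) = 10
r[3] = max(3+10, 10+3, 21+0) = 21
r[4] = max(3+21, 10+10, 21+3, 12+0) = 24
r[5] = max(3+24, 10+21, 21+10, 12+3, 28+0) = 31
r[6] = max(3+31, 10+24, 21+21, 12+10, 28+3, 38+0) = 42
r[7] = max(3+42, 10+31, 21+24, …, 38+3, 45+0) = 45
r[8] = max(3+45, 10+42, 21+31, …, 45+3, 34+0) = 52
r[9] = max(3+52, 10+45, 21+42, …, 34+3, 46+0) = 63
Maximum revenue is $63.
Now minimize piece count subject to staying optimal: for each k, pieces[k] = 1 + min over i with p[i]+r[k−i]=r[k] of pieces[k−i].
pieces[6] = 2
pieces[7] = 1
pieces[8] = 3
pieces[9] = 3

3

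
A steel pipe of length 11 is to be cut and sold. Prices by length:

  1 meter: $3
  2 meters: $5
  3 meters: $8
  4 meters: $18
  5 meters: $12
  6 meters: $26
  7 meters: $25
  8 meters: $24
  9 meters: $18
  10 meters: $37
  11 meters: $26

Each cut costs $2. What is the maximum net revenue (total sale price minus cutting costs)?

Let net[k] be the best obtainable value from length k. For each k, try every first piece i and keep the best of price[i] + net[k−i] minus the 2 cut fee when i<k.
net[1] = 3
net[2] = 5
net[3] = 8
net[4] = 18
net[5] = 19  (first piece 1, then net[4]=18)
net[6] = 26
net[7] = 27  (first piece 1, then net[6]=26)
net[8] = 34  (first piece 4, then net[4]=18)
net[9] = 35  (first piece 1, then net[8]=34)
net[10] = 42  (first piece 4, then net[6]=26)
net[11] = 43  (first piece 1, then net[10]=42)
One optimal plan: pieces 6 + 4 + 1 (2 cuts) → $47 − $4 = $43.

43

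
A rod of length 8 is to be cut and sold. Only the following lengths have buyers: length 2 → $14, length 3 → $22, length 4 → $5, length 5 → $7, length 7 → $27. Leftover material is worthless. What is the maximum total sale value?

58

Build f[k] bottom-up: f[k] = max over allowed piece i of (p[i] + f[k−i]).
f[1] = 0
f[2] = 14
f[3] = max(14+0, 22+0) = 22
f[4] = max(14+14, 22+0, 5+0) = 28
f[5] = max(14+22, 22+14, 5+0, 7+0) = 36
f[6] = max(14+28, 22+22, 5+14, 7+0) = 44
f[7] = max(14+36, 22+28, 5+22, 7+14, 27+0) = 50
f[8] = max(14+44, 22+36, 5+28, 7+22, 27+0) = 58
One optimal cutting: 3 + 3 + 2 → $58.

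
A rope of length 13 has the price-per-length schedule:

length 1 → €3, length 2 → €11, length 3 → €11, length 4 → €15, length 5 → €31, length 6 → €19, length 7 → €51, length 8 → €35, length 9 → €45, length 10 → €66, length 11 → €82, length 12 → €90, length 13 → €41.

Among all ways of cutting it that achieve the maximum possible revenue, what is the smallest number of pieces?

2

Consider every possible first cut. r[k] is the best of p[i]+r[k−i] over all sellable i≤k.
r[1] = 3
r[2] = max(3+3, 11+0) = 11
r[3] = max(3+11, 11+3, 11+0) = 14
r[4] = max(3+14, 11+11, 11+3, 15+0) = 22
r[5] = max(3+22, 11+14, 11+11, 15+3, 31+0) = 31
r[6] = max(3+31, 11+22, 11+14, 15+11, 31+3, 19+0) = 34
r[7] = max(3+34, 11+31, 11+22, …, 19+3, 51+0) = 51
r[8] = max(3+51, 11+34, 11+31, …, 51+3, 35+0) = 54
r[9] = max(3+54, 11+51, 11+34, …, 35+3, 45+0) = 62
r[10] = max(3+62, 11+54, 11+51, …, 45+3, 66+0) = 66
r[11] = max(3+66, 11+62, 11+54, …, 66+3, 82+0) = 82
r[12] = max(3+82, 11+66, 11+62, …, 82+3, 90+0) = 90
r[13] = max(3+90, 11+82, 11+66, …, 90+3, 41+0) = 93
Maximum revenue is €93.
Now minimize piece count subject to staying optimal: for each k, pieces[k] = 1 + min over i with p[i]+r[k−i]=r[k] of pieces[k−i].
pieces[10] = 1
pieces[11] = 1
pieces[12] = 1
pieces[13] = 2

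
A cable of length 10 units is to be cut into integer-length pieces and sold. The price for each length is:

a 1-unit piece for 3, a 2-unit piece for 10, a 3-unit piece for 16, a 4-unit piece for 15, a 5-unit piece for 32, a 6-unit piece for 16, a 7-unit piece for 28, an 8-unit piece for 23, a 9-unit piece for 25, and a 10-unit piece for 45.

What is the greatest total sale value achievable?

64

Let best[k] be the best obtainable value from length k. For each k, try every first piece i and keep the best of price[i] + best[k−i].
best[1] = 3
best[2] = max(3+3, 10+0) = 10
best[3] = max(3+10, 10+3, 16+0) = 16
best[4] = max(3+16, 10+10, 16+3, 15+0) = 20
best[5] = max(3+20, 10+16, 16+10, 15+3, 32+0) = 32
best[6] = max(3+32, 10+20, 16+16, 15+10, 32+3, 16+0) = 35
best[7] = max(3+35, 10+32, 16+20, …, 16+3, 28+0) = 42
best[8] = max(3+42, 10+35, 16+32, …, 28+3, 23+0) = 48
best[9] = max(3+48, 10+42, 16+35, …, 23+3, 25+0) = 52
best[10] = max(3+52, 10+48, 16+42, …, 25+3, 45+0) = 64
One optimal cutting: 5 + 5 → 32 + 32 = 64.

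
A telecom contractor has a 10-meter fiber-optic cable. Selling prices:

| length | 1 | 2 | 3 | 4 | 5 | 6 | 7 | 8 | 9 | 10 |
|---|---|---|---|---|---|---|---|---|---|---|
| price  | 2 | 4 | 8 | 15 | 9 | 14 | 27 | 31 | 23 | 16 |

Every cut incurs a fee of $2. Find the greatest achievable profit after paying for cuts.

Build net[k] bottom-up: net[k] = max over allowed piece i of (p[i] + net[k−i]) − 2 per cut.
net[1] = 2
net[2] = max(2+2-2, 4+0) = 4
net[3] = max(2+4-2, 4+2-2, 8+0) = 8
net[4] = max(2+8-2, 4+4-2, 8+2-2, 15+0) = 15
net[5] = max(2+15-2, 4+8-2, 8+4-2, 15+2-2, 9+0) = 15
net[6] = max(2+15-2, 4+15-2, 8+8-2, 15+4-2, 9+2-2, 14+0) = 17
net[7] = max(2+17-2, 4+15-2, 8+15-2, …, 14+2-2, 27+0) = 27
net[8] = max(2+27-2, 4+17-2, 8+15-2, …, 27+2-2, 31+0) = 31
net[9] = max(2+31-2, 4+27-2, 8+17-2, …, 31+2-2, 23+0) = 31
net[10] = max(2+31-2, 4+31-2, 8+27-2, …, 23+2-2, 16+0) = 33
One optimal plan: pieces 8 + 2 (1 cut) → $35 − $2 = $33.

33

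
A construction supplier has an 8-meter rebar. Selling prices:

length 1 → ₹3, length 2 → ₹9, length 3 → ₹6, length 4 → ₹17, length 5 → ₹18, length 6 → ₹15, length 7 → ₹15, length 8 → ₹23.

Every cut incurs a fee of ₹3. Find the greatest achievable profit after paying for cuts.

31

Let net[k] be the best obtainable value from length k. For each k, try every first piece i and keep the best of price[i] + net[k−i] minus the 3 cut fee when i<k.
net[1] = 3
net[2] = 9
net[3] = 9  (first piece 1, then net[2]=9)
net[4] = 17
net[5] = 18
net[6] = 23  (first piece 2, then net[4]=17)
net[7] = 24  (first piece 2, then net[5]=18)
net[8] = 31  (first piece 4, then net[4]=17)
One optimal plan: pieces 4 + 4 (1 cut) → ₹34 − ₹3 = ₹31.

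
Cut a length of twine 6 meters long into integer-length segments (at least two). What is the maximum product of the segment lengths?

9

Let prod[k] be the best product for length k (with at least one cut). For each first piece i, the rest contributes max(k−i, prod[k−i]).
prod[2] = 1·max(1,0) = 1·1 = 1
prod[3] = max(1·2, 2·1) = 2
prod[4] = max(1·3, 2·2, 3·1) = 4
prod[5] = max(1·4, 2·3, 3·2, 4·1) = 6
prod[6] = max(1·6, 2·4, 3·3, 4·2, 5·1) = 9
One optimal split: 3 + 3; product 3·3 = 9.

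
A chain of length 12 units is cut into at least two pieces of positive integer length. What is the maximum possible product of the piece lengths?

81

Let f[k] be the best product for length k (with at least one cut). For each first piece i, the rest contributes max(k−i, f[k−i]).
f[2] = 1·max(1,0) = 1·1 = 1
f[3] = 1·max(2,1) = 1·2 = 2
f[4] = 2·max(2,1) = 2·2 = 4
f[5] = 2·max(3,2) = 2·3 = 6
f[6] = 3·max(3,2) = 3·3 = 9
f[7] = 2·max(5,6) = 2·6 = 12
f[8] = 2·max(6,9) = 2·9 = 18
f[9] = 3·max(6,9) = 3·9 = 27
f[10] = 2·max(8,18) = 2·18 = 36
f[11] = 2·max(9,27) = 2·27 = 54
f[12] = 3·max(9,27) = 3·27 = 81
One optimal split: 3 + 3 + 3 + 3; product 3·3·3·3 = 81.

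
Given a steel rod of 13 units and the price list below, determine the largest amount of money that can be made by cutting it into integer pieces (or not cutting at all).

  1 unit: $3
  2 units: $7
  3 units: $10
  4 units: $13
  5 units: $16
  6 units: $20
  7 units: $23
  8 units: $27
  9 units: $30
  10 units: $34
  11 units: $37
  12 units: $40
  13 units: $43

45

Build v[k] bottom-up: v[k] = max over allowed piece i of (p[i] + v[k−i]).
v[1] = 3
v[2] = max(3+3, 7+0) = 7
v[3] = max(3+7, 7+3, 10+0) = 10
v[4] = max(3+10, 7+7, 10+3, 13+0) = 14
v[5] = max(3+14, 7+10, 10+7, 13+3, 16+0) = 17
v[6] = max(3+17, 7+14, 10+10, 13+7, 16+3, 20+0) = 21
v[7] = max(3+21, 7+17, 10+14, …, 20+3, 23+0) = 24
v[8] = max(3+24, 7+21, 10+17, …, 23+3, 27+0) = 28
v[9] = max(3+28, 7+24, 10+21, …, 27+3, 30+0) = 31
v[10] = max(3+31, 7+28, 10+24, …, 30+3, 34+0) = 35
v[11] = max(3+35, 7+31, 10+28, …, 34+3, 37+0) = 38
v[12] = max(3+38, 7+35, 10+31, …, 37+3, 40+0) = 42
v[13] = max(3+42, 7+38, 10+35, …, 40+3, 43+0) = 45
One optimal cutting: 2 + 2 + 2 + 2 + 2 + 2 + 1 → $7 + $7 + $7 + $7 + $7 + $7 + $3 = $45.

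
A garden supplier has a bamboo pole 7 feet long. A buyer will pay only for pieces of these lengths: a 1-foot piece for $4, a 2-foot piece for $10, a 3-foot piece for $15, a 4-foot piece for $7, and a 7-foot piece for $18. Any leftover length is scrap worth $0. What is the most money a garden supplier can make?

Build best[k] bottom-up: best[k] = max over allowed piece i of (p[i] + best[k−i]).
best[1] = 4
best[2] = max(4+4, 10+0) = 10
best[3] = max(4+10, 10+4, 15+0) = 15
best[4] = max(4+15, 10+10, 15+4, 7+0) = 20
best[5] = max(4+20, 10+15, 15+10, 7+4) = 25
best[6] = max(4+25, 10+20, 15+15, 7+10) = 30
best[7] = max(4+30, 10+25, 15+20, 7+15, 18+0) = 35
One optimal cutting: 3 + 2 + 2 → $35.

35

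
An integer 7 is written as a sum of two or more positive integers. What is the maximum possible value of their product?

12

Fill P[k] for k=2..7: at each k try every first piece i and multiply by the better of (k−i) uncut or P[k−i].
P[2] = 1*max(1,0) = 1*1 = 1
P[3] = 1*max(2,1) = 1*2 = 2
P[4] = 2*max(2,1) = 2*2 = 4
P[5] = 2*max(3,2) = 2*3 = 6
P[6] = 3*max(3,2) = 3*3 = 9
P[7] = 2*max(5,6) = 2*6 = 12
One optimal split: 3 + 2 + 2; product 3*2*2 = 12.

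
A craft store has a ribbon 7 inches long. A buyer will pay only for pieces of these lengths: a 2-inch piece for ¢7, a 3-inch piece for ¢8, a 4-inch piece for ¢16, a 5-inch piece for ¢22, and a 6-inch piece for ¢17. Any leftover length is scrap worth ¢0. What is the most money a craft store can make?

Let best[k] be the best obtainable value from length k. For each k, try every first piece i and keep the best of price[i] + best[k−i].
best[1] = 0
best[2] = 7
best[3] = 8
best[4] = 16
best[5] = 22
best[6] = 23  (first piece 2, then best[4]=16)
best[7] = 29  (first piece 2, then best[5]=22)
One optimal cutting: 5 + 2 → ¢29.

29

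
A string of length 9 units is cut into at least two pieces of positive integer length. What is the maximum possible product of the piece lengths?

Define f[k] = max over 1≤i<k of i · max(k−i, f[k−i]); the inner max lets the remainder stay uncut if that's better.
f[2] = 1*max(1,0) = 1*1 = 1
f[3] = 1*max(2,1) = 1*2 = 2
f[4] = 2*max(2,1) = 2*2 = 4
f[5] = 2*max(3,2) = 2*3 = 6
f[6] = 3*max(3,2) = 3*3 = 9
f[7] = 2*max(5,6) = 2*6 = 12
f[8] = 2*max(6,9) = 2*9 = 18
f[9] = 3*max(6,9) = 3*9 = 27
One optimal split: 3 + 3 + 3; product 3*3*3 = 27.

27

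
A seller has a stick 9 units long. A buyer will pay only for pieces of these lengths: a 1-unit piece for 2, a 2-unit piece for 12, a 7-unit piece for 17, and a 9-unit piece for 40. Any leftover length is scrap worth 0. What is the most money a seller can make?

Build f[k] bottom-up: f[k] = max over allowed piece i of (p[i] + f[k−i]).
f[1] = 2
f[2] = max(2+2, 12+0) = 12
f[3] = max(2+12, 12+2) = 14
f[4] = max(2+14, 12+12) = 24
f[5] = max(2+24, 12+14) = 26
f[6] = max(2+26, 12+24) = 36
f[7] = max(2+36, 12+26, 17+0) = 38
f[8] = max(2+38, 12+36, 17+2) = 48
f[9] = max(2+48, 12+38, 17+12, 40+0) = 50
One optimal cutting: 2 + 2 + 2 + 2 + 1 → 50.

50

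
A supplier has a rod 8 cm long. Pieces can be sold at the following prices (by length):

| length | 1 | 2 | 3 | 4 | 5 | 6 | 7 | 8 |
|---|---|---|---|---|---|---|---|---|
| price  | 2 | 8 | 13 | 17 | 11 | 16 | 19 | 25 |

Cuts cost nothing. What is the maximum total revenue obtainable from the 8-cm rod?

Build r[k] bottom-up: r[k] = max over allowed piece i of (p[i] + r[k−i]).
r[1] = 2
r[2] = 8
r[3] = 13
r[4] = 17
r[5] = 21  (first piece 2, then r[3]=13)
r[6] = 26  (first piece 3, then r[3]=13)
r[7] = 30  (first piece 3, then r[4]=17)
r[8] = 34  (first piece 2, then r[6]=26)
One optimal cutting: 3 + 3 + 2 → €13 + €13 + €8 = €34.

34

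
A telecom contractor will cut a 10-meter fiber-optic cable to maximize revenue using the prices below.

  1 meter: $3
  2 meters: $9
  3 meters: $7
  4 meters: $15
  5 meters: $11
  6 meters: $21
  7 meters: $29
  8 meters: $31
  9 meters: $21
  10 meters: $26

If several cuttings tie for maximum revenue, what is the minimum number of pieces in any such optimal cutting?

Let r[k] be the best obtainable value from length k. For each k, try every first piece i and keep the best of price[i] + r[k−i].
r[1] = 3
r[2] = max(3+3, 9+0) = 9
r[3] = max(3+9, 9+3, 7+0) = 12
r[4] = max(3+12, 9+9, 7+3, 15+0) = 18
r[5] = max(3+18, 9+12, 7+9, 15+3, 11+0) = 21
r[6] = max(3+21, 9+18, 7+12, 15+9, 11+3, 21+0) = 27
r[7] = max(3+27, 9+21, 7+18, …, 21+3, 29+0) = 30
r[8] = max(3+30, 9+27, 7+21, …, 29+3, 31+0) = 36
r[9] = max(3+36, 9+30, 7+27, …, 31+3, 21+0) = 39
r[10] = max(3+39, 9+36, 7+30, …, 21+3, 26+0) = 45
Maximum revenue is $45.
Now minimize piece count subject to staying optimal: for each k, pieces[k] = 1 + min over i with p[i]+r[k−i]=r[k] of pieces[k−i].
pieces[7] = 4
pieces[8] = 4
pieces[9] = 5
pieces[10] = 5

5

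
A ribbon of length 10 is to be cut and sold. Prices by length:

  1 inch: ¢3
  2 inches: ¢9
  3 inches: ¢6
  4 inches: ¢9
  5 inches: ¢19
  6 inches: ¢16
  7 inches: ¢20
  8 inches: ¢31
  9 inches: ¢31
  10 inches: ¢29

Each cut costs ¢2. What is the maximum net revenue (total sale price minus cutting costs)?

38

Build net[k] bottom-up: net[k] = max over allowed piece i of (p[i] + net[k−i]) − 2 per cut.
net[1] = 3
net[2] = max(3+3-2, 9+0) = 9
net[3] = max(3+9-2, 9+3-2, 6+0) = 10
net[4] = max(3+10-2, 9+9-2, 6+3-2, 9+0) = 16
net[5] = max(3+16-2, 9+10-2, 6+9-2, 9+3-2, 19+0) = 19
net[6] = max(3+19-2, 9+16-2, 6+10-2, 9+9-2, 19+3-2, 16+0) = 23
net[7] = max(3+23-2, 9+19-2, 6+16-2, …, 16+3-2, 20+0) = 26
net[8] = max(3+26-2, 9+23-2, 6+19-2, …, 20+3-2, 31+0) = 31
net[9] = max(3+31-2, 9+26-2, 6+23-2, …, 31+3-2, 31+0) = 33
net[10] = max(3+33-2, 9+31-2, 6+26-2, …, 31+3-2, 29+0) = 38
One optimal plan: pieces 8 + 2 (1 cut) → ¢40 − ¢2 = ¢38.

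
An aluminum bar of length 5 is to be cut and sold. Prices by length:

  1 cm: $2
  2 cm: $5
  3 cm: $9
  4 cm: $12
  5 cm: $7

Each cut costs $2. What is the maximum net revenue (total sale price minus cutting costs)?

12

Let r[k] be the best obtainable value from length k. For each k, try every first piece i and keep the best of price[i] + r[k−i] minus the 2 cut fee when i<k.
r[1] = 2
r[2] = max(2+2-2, 5+0) = 5
r[3] = max(2+5-2, 5+2-2, 9+0) = 9
r[4] = max(2+9-2, 5+5-2, 9+2-2, 12+0) = 12
r[5] = max(2+12-2, 5+9-2, 9+5-2, 12+2-2, 7+0) = 12
One optimal plan: pieces 4 + 1 (1 cut) → $14 − $2 = $12.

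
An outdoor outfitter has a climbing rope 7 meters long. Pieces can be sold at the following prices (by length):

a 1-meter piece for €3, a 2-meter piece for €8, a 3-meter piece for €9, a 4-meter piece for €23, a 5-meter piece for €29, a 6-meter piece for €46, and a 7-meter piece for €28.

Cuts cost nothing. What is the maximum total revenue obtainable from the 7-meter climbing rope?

49

Let r[k] be the best obtainable value from length k. For each k, try every first piece i and keep the best of price[i] + r[k−i].
r[1] = 3
r[2] = 8
r[3] = 11  (first piece 1, then r[2]=8)
r[4] = 23
r[5] = 29
r[6] = 46
r[7] = 49  (first piece 1, then r[6]=46)
One optimal cutting: 6 + 1 → €46 + €3 = €49.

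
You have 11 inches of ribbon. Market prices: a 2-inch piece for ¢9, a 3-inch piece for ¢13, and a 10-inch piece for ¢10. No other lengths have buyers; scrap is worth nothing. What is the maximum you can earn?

49

Build best[k] bottom-up: best[k] = max over allowed piece i of (p[i] + best[k−i]).
best[1] = 0
best[2] = 9
best[3] = max(9+0, 13+0) = 13
best[4] = max(9+9, 13+0) = 18
best[5] = max(9+13, 13+9) = 22
best[6] = max(9+18, 13+13) = 27
best[7] = max(9+22, 13+18) = 31
best[8] = max(9+27, 13+22) = 36
best[9] = max(9+31, 13+27) = 40
best[10] = max(9+36, 13+31, 10+0) = 45
best[11] = max(9+40, 13+36, 10+0) = 49
One optimal cutting: 3 + 2 + 2 + 2 + 2 → ¢49.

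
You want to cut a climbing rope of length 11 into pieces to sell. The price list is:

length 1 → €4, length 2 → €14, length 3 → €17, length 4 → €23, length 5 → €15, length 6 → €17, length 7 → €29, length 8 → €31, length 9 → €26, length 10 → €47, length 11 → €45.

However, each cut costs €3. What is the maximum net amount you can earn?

Let r[k] be the best obtainable value from length k. For each k, try every first piece i and keep the best of price[i] + r[k−i] minus the 3 cut fee when i<k.
r[1] = 4
r[2] = max(4+4-3, 14+0) = 14
r[3] = max(4+14-3, 14+4-3, 17+0) = 17
r[4] = max(4+17-3, 14+14-3, 17+4-3, 23+0) = 25
r[5] = max(4+25-3, 14+17-3, 17+14-3, 23+4-3, 15+0) = 28
r[6] = max(4+28-3, 14+25-3, 17+17-3, 23+14-3, 15+4-3, 17+0) = 36
r[7] = max(4+36-3, 14+28-3, 17+25-3, …, 17+4-3, 29+0) = 39
r[8] = max(4+39-3, 14+36-3, 17+28-3, …, 29+4-3, 31+0) = 47
r[9] = max(4+47-3, 14+39-3, 17+36-3, …, 31+4-3, 26+0) = 50
r[10] = max(4+50-3, 14+47-3, 17+39-3, …, 26+4-3, 47+0) = 58
r[11] = max(4+58-3, 14+50-3, 17+47-3, …, 47+4-3, 45+0) = 61
One optimal plan: pieces 3 + 2 + 2 + 2 + 2 (4 cuts) → €73 − €12 = €61.

61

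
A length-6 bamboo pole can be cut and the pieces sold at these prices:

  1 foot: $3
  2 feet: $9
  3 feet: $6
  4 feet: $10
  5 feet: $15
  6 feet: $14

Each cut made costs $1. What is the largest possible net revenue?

Consider every possible first cut. net[k] is the best of p[i]+net[k−i] over all sellable i≤k, charging 1 whenever i<k.
net[1] = 3
net[2] = 9
net[3] = 11  (first piece 1, then net[2]=9)
net[4] = 17  (first piece 2, then net[2]=9)
net[5] = 19  (first piece 1, then net[4]=17)
net[6] = 25  (first piece 2, then net[4]=17)
One optimal plan: pieces 2 + 2 + 2 (2 cuts) → $27 − $2 = $25.

25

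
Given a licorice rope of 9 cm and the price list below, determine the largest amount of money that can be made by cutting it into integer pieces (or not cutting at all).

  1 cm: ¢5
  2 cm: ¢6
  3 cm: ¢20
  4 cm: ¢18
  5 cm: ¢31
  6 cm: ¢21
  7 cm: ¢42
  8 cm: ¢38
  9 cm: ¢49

60

Consider every possible first cut. r[k] is the best of p[i]+r[k−i] over all sellable i≤k.
r[1] = 5
r[2] = 10  (first piece 1, then r[1]=5)
r[3] = 20
r[4] = 25  (first piece 1, then r[3]=20)
r[5] = 31
r[6] = 40  (first piece 3, then r[3]=20)
r[7] = 45  (first piece 1, then r[6]=40)
r[8] = 51  (first piece 3, then r[5]=31)
r[9] = 60  (first piece 3, then r[6]=40)
One optimal cutting: 3 + 3 + 3 → ¢20 + ¢20 + ¢20 = ¢60.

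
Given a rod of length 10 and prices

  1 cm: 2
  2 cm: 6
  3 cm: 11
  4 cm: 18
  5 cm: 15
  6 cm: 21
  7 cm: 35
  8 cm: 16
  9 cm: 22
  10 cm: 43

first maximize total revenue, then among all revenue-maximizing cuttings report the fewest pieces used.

Let r[k] be the best obtainable value from length k. For each k, try every first piece i and keep the best of price[i] + r[k−i].
r[1] = 2
r[2] = 6
r[3] = 11
r[4] = 18
r[5] = 20  (first piece 1, then r[4]=18)
r[6] = 24  (first piece 2, then r[4]=18)
r[7] = 35
r[8] = 37  (first piece 1, then r[7]=35)
r[9] = 41  (first piece 2, then r[7]=35)
r[10] = 46  (first piece 3, then r[7]=35)
Maximum revenue is 46.
Now minimize piece count subject to staying optimal: for each k, pieces[k] = 1 + min over i with p[i]+r[k−i]=r[k] of pieces[k−i].
pieces[7] = 1
pieces[8] = 2
pieces[9] = 2
pieces[10] = 2

2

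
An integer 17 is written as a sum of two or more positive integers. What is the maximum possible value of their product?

Let prod[k] be the best product for length k (with at least one cut). For each first piece i, the rest contributes max(k−i, prod[k−i]).
prod[2] = 1·max(1,0) = 1·1 = 1
prod[3] = max(1·2, 2·1) = 2
prod[4] = max(1·3, 2·2, 3·1) = 4
prod[5] = max(1·4, 2·3, 3·2, 4·1) = 6
prod[6] = max(1·6, 2·4, 3·3, 4·2, 5·1) = 9
prod[7] = max(1·9, 2·6, 3·4, 4·3, 5·2, 6·1) = 12
prod[8] = max(1·12, 2·9, 3·6, …, 6·2, 7·1) = 18
prod[9] = max(1·18, 2·12, 3·9, …, 7·2, 8·1) = 27
prod[10] = max(1·27, 2·18, 3·12, …, 8·2, 9·1) = 36
prod[11] = max(1·36, 2·27, 3·18, …, 9·2, 10·1) = 54
prod[12] = max(1·54, 2·36, 3·27, …, 10·2, 11·1) = 81
prod[13] = max(1·81, 2·54, 3·36, …, 11·2, 12·1) = 108
prod[14] = max(1·108, 2·81, 3·54, …, 12·2, 13·1) = 162
prod[15] = max(1·162, 2·108, 3·81, …, 13·2, 14·1) = 243
prod[16] = max(1·243, 2·162, 3·108, …, 14·2, 15·1) = 324
prod[17] = max(1·324, 2·243, 3·162, …, 15·2, 16·1) = 486
One optimal split: 3 + 3 + 3 + 3 + 3 + 2; product 3·3·3·3·3·2 = 486.

486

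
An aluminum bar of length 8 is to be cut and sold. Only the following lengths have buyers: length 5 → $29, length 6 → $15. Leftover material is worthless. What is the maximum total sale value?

Build r[k] bottom-up: r[k] = max over allowed piece i of (p[i] + r[k−i]).
r[1] = 0
r[2] = 0
r[3] = 0
r[4] = 0
r[5] = 29
r[6] = max(29+0, 15+0) = 29
r[7] = max(29+0, 15+0) = 29
r[8] = max(29+0, 15+0) = 29
One optimal cutting: pieces 5 with 3 cm of scrap → $29.

29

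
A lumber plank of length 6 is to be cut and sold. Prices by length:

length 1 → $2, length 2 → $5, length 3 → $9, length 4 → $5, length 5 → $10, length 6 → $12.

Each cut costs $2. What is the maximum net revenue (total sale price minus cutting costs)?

Consider every possible first cut. net[k] is the best of p[i]+net[k−i] over all sellable i≤k, charging 2 whenever i<k.
net[1] = 2
net[2] = max(2+2-2, 5+0) = 5
net[3] = max(2+5-2, 5+2-2, 9+0) = 9
net[4] = max(2+9-2, 5+5-2, 9+2-2, 5+0) = 9
net[5] = max(2+9-2, 5+9-2, 9+5-2, 5+2-2, 10+0) = 12
net[6] = max(2+12-2, 5+9-2, 9+9-2, 5+5-2, 10+2-2, 12+0) = 16
One optimal plan: pieces 3 + 3 (1 cut) → $18 − $2 = $16.

16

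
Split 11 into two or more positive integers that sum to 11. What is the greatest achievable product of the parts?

54

Fill g[k] for k=2..11: at each k try every first piece i and multiply by the better of (k−i) uncut or g[k−i].
g[2] = 1*max(1,0) = 1*1 = 1
g[3] = max(1*2, 2*1) = 2
g[4] = max(1*3, 2*2, 3*1) = 4
g[5] = max(1*4, 2*3, 3*2, 4*1) = 6
g[6] = max(1*6, 2*4, 3*3, 4*2, 5*1) = 9
g[7] = max(1*9, 2*6, 3*4, 4*3, 5*2, 6*1) = 12
g[8] = max(1*12, 2*9, 3*6, …, 6*2, 7*1) = 18
g[9] = max(1*18, 2*12, 3*9, …, 7*2, 8*1) = 27
g[10] = max(1*27, 2*18, 3*12, …, 8*2, 9*1) = 36
g[11] = max(1*36, 2*27, 3*18, …, 9*2, 10*1) = 54
One optimal split: 3 + 3 + 3 + 2; product 3*3*3*2 = 54.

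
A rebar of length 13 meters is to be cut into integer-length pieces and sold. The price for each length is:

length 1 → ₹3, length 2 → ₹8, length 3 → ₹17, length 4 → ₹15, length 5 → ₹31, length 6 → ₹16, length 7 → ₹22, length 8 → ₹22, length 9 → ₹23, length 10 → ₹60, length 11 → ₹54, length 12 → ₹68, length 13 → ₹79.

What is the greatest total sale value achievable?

Consider every possible first cut. r[k] is the best of p[i]+r[k−i] over all sellable i≤k.
r[1] = 3
r[2] = 8
r[3] = 17
r[4] = 20  (first piece 1, then r[3]=17)
r[5] = 31
r[6] = 34  (first piece 1, then r[5]=31)
r[7] = 39  (first piece 2, then r[5]=31)
r[8] = 48  (first piece 3, then r[5]=31)
r[9] = 51  (first piece 1, then r[8]=48)
r[10] = 62  (first piece 5, then r[5]=31)
r[11] = 65  (first piece 1, then r[10]=62)
r[12] = 70  (first piece 2, then r[10]=62)
r[13] = 79  (first piece 3, then r[10]=62)
One optimal cutting: 5 + 5 + 3 → ₹31 + ₹31 + ₹17 = ₹79.

79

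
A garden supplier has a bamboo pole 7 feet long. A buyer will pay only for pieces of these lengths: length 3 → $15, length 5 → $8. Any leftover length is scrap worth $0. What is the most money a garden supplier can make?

30

Build r[k] bottom-up: r[k] = max over allowed piece i of (p[i] + r[k−i]).
r[1] = 0
r[2] = 0
r[3] = 15
r[4] = 15
r[5] = max(15+0, 8+0) = 15
r[6] = max(15+15, 8+0) = 30
r[7] = max(15+15, 8+0) = 30
One optimal cutting: pieces 3 + 3 with 1 foot of scrap → $30.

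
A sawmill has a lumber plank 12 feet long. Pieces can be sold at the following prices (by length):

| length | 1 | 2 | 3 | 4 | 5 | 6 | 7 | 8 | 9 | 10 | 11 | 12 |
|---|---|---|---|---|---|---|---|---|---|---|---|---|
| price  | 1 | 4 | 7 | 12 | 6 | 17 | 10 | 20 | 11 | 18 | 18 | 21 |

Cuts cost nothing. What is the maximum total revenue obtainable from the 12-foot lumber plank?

36

Build v[k] bottom-up: v[k] = max over allowed piece i of (p[i] + v[k−i]).
v[1] = 1
v[2] = 4
v[3] = 7
v[4] = 12
v[5] = 13  (first piece 1, then v[4]=12)
v[6] = 17
v[7] = 19  (first piece 3, then v[4]=12)
v[8] = 24  (first piece 4, then v[4]=12)
v[9] = 25  (first piece 1, then v[8]=24)
v[10] = 29  (first piece 4, then v[6]=17)
v[11] = 31  (first piece 3, then v[8]=24)
v[12] = 36  (first piece 4, then v[8]=24)
One optimal cutting: 4 + 4 + 4 → $12 + $12 + $12 = $36.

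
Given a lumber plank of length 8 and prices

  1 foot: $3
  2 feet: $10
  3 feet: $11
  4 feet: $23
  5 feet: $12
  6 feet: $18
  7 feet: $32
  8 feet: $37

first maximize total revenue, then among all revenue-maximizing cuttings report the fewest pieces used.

Build r[k] bottom-up: r[k] = max over allowed piece i of (p[i] + r[k−i]).
r[1] = 3
r[2] = max(3+3, 10+0) = 10
r[3] = max(3+10, 10+3, 11+0) = 13
r[4] = max(3+13, 10+10, 11+3, 23+0) = 23
r[5] = max(3+23, 10+13, 11+10, 23+3, 12+0) = 26
r[6] = max(3+26, 10+23, 11+13, 23+10, 12+3, 18+0) = 33
r[7] = max(3+33, 10+26, 11+23, …, 18+3, 32+0) = 36
r[8] = max(3+36, 10+33, 11+26, …, 32+3, 37+0) = 46
Maximum revenue is $46.
Now minimize piece count subject to staying optimal: for each k, pieces[k] = 1 + min over i with p[i]+r[k−i]=r[k] of pieces[k−i].
pieces[5] = 2
pieces[6] = 2
pieces[7] = 3
pieces[8] = 2

2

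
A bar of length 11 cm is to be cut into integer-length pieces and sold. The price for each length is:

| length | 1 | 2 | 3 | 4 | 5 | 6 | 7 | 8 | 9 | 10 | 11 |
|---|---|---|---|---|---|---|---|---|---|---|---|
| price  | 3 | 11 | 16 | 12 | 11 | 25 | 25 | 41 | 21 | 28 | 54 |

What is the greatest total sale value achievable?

60

Consider every possible first cut. r[k] is the best of p[i]+r[k−i] over all sellable i≤k.
r[1] = 3
r[2] = 11
r[3] = 16
r[4] = 22  (first piece 2, then r[2]=11)
r[5] = 27  (first piece 2, then r[3]=16)
r[6] = 33  (first piece 2, then r[4]=22)
r[7] = 38  (first piece 2, then r[5]=27)
r[8] = 44  (first piece 2, then r[6]=33)
r[9] = 49  (first piece 2, then r[7]=38)
r[10] = 55  (first piece 2, then r[8]=44)
r[11] = 60  (first piece 2, then r[9]=49)
One optimal cutting: 3 + 2 + 2 + 2 + 2 → 16 + 11 + 11 + 11 + 11 = 60.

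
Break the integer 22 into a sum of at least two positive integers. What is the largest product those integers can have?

Fill g[k] for k=2..22: at each k try every first piece i and multiply by the better of (k−i) uncut or g[k−i].
g[2] = 1·max(1,0) = 1·1 = 1
g[3] = max(1·2, 2·1) = 2
g[4] = max(1·3, 2·2, 3·1) = 4
g[5] = max(1·4, 2·3, 3·2, 4·1) = 6
g[6] = max(1·6, 2·4, 3·3, 4·2, 5·1) = 9
g[7] = max(1·9, 2·6, 3·4, 4·3, 5·2, 6·1) = 12
g[8] = max(1·12, 2·9, 3·6, …, 6·2, 7·1) = 18
g[9] = max(1·18, 2·12, 3·9, …, 7·2, 8·1) = 27
g[10] = max(1·27, 2·18, 3·12, …, 8·2, 9·1) = 36
g[11] = max(1·36, 2·27, 3·18, …, 9·2, 10·1) = 54
g[12] = max(1·54, 2·36, 3·27, …, 10·2, 11·1) = 81
g[13] = max(1·81, 2·54, 3·36, …, 11·2, 12·1) = 108
g[14] = max(1·108, 2·81, 3·54, …, 12·2, 13·1) = 162
g[15] = max(1·162, 2·108, 3·81, …, 13·2, 14·1) = 243
g[16] = max(1·243, 2·162, 3·108, …, 14·2, 15·1) = 324
g[17] = max(1·324, 2·243, 3·162, …, 15·2, 16·1) = 486
g[18] = max(1·486, 2·324, 3·243, …, 16·2, 17·1) = 729
g[19] = max(1·729, 2·486, 3·324, …, 17·2, 18·1) = 972
g[20] = max(1·972, 2·729, 3·486, …, 18·2, 19·1) = 1458
g[21] = max(1·1458, 2·972, 3·729, …, 19·2, 20·1) = 2187
g[22] = max(1·2187, 2·1458, 3·972, …, 20·2, 21·1) = 2916
One optimal split: 3 + 3 + 3 + 3 + 3 + 3 + 2 + 2; product 3·3·3·3·3·3·2·2 = 2916.

2916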